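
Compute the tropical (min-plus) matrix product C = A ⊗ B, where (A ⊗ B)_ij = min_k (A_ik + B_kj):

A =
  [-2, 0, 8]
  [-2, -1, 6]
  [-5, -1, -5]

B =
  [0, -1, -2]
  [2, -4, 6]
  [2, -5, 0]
A ⊗ B =
  [-2, -4, -4]
  [-2, -5, -4]
  [-5, -10, -7]

Apply the min-plus product entry-by-entry:
  C[0][0] = min over k of (A[0][0] + B[0][0] = -2 + 0 = -2, A[0][1] + B[1][0] = 0 + 2 = 2, A[0][2] + B[2][0] = 8 + 2 = 10) = -2 (attained at k = 0)
  C[0][1] = min over k of (A[0][0] + B[0][1] = -2 + -1 = -3, A[0][1] + B[1][1] = 0 + -4 = -4, A[0][2] + B[2][1] = 8 + -5 = 3) = -4 (attained at k = 1)
  C[0][2] = min over k of (A[0][0] + B[0][2] = -2 + -2 = -4, A[0][1] + B[1][2] = 0 + 6 = 6, A[0][2] + B[2][2] = 8 + 0 = 8) = -4 (attained at k = 0)
  C[1][0] = min over k of (A[1][0] + B[0][0] = -2 + 0 = -2, A[1][1] + B[1][0] = -1 + 2 = 1, A[1][2] + B[2][0] = 6 + 2 = 8) = -2 (attained at k = 0)
  C[1][1] = min over k of (A[1][0] + B[0][1] = -2 + -1 = -3, A[1][1] + B[1][1] = -1 + -4 = -5, A[1][2] + B[2][1] = 6 + -5 = 1) = -5 (attained at k = 1)
  C[1][2] = min over k of (A[1][0] + B[0][2] = -2 + -2 = -4, A[1][1] + B[1][2] = -1 + 6 = 5, A[1][2] + B[2][2] = 6 + 0 = 6) = -4 (attained at k = 0)
  C[2][0] = min over k of (A[2][0] + B[0][0] = -5 + 0 = -5, A[2][1] + B[1][0] = -1 + 2 = 1, A[2][2] + B[2][0] = -5 + 2 = -3) = -5 (attained at k = 0)
  C[2][1] = min over k of (A[2][0] + B[0][1] = -5 + -1 = -6, A[2][1] + B[1][1] = -1 + -4 = -5, A[2][2] + B[2][1] = -5 + -5 = -10) = -10 (attained at k = 2)
  C[2][2] = min over k of (A[2][0] + B[0][2] = -5 + -2 = -7, A[2][1] + B[1][2] = -1 + 6 = 5, A[2][2] + B[2][2] = -5 + 0 = -5) = -7 (attained at k = 0)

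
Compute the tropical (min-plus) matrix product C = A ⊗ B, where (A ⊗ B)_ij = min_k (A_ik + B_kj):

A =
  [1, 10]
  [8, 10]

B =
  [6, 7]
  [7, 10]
A ⊗ B =
  [7, 8]
  [14, 15]

Apply the min-plus product entry-by-entry:
  C[0][0] = min over k of (A[0][0] + B[0][0] = 1 + 6 = 7, A[0][1] + B[1][0] = 10 + 7 = 17) = 7 (attained at k = 0)
  C[0][1] = min over k of (A[0][0] + B[0][1] = 1 + 7 = 8, A[0][1] + B[1][1] = 10 + 10 = 20) = 8 (attained at k = 0)
  C[1][0] = min over k of (A[1][0] + B[0][0] = 8 + 6 = 14, A[1][1] + B[1][0] = 10 + 7 = 17) = 14 (attained at k = 0)
  C[1][1] = min over k of (A[1][0] + B[0][1] = 8 + 7 = 15, A[1][1] + B[1][1] = 10 + 10 = 20) = 15 (attained at k = 0)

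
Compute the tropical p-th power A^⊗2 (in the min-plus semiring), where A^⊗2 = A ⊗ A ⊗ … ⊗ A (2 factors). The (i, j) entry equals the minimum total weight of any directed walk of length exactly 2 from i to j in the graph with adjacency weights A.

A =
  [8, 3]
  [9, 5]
A^⊗2 =
  [12, 8]
  [14, 10]

Each entry (A^⊗2)_ij equals the minimum over all length-2 walks i = v_0 → v_1 → … → v_2 = j of Σ_t A[v_t][v_{t+1}]. For example, for (i, j) = (0, 1) we minimise over 2 possible intermediate vertex sequences; the minimum is 8, attained along the walk 0 → 1 → 1.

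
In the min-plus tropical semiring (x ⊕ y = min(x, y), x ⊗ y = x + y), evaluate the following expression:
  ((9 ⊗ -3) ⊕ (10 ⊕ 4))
((9 ⊗ -3) ⊕ (10 ⊕ 4)) = 4

Expand innermost to outermost. Recall ⊕ takes the minimum of its arguments and ⊗ takes their sum. Working out the expression ((9 ⊗ -3) ⊕ (10 ⊕ 4)) gives 4.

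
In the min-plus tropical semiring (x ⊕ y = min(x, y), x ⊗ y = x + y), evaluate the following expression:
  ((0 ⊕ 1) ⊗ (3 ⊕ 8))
((0 ⊕ 1) ⊗ (3 ⊕ 8)) = 3

Expand innermost to outermost. Recall ⊕ takes the minimum of its arguments and ⊗ takes their sum. Working out the expression ((0 ⊕ 1) ⊗ (3 ⊕ 8)) gives 3.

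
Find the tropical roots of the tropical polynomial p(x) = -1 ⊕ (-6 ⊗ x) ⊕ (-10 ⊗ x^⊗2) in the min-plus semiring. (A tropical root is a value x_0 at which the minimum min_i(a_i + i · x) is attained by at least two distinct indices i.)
Roots: {4, 5}

Each tropical root is a break point of the lower envelope of the lines y = a_i + i · x (there are 3 lines, with slopes 0, 1, ..., 2). Only the lines that attain the minimum somewhere contribute to roots; other lines are dominated. Here the surviving (envelope) indices are i = 2, i = 1, i = 0.
Intersections between consecutive envelope lines give the roots: for adjacent envelope indices i < j the intersection is x = (a_i − a_j) / (j − i). Reading off the sorted break points: {4, 5}.
Verification: at each break x_0, at least two indices attain the minimum of min_i(a_i + i · x_0).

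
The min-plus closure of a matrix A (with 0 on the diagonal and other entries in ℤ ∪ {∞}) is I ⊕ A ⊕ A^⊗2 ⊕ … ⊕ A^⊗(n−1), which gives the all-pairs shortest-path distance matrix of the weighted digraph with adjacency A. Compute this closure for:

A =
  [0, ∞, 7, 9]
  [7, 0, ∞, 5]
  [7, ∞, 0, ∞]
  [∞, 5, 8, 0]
Closure =
  [0, 14, 7, 9]
  [7, 0, 13, 5]
  [7, 21, 0, 16]
  [12, 5, 8, 0]

This is the Floyd-Warshall all-pairs shortest-path computation. For each intermediate vertex k = 0, 1, …, 3, update dist[i][j] ← min(dist[i][j], dist[i][k] + dist[k][j]). The final matrix gives, for each (i, j), the minimum total weight of any directed path from i to j (possibly empty when i = j).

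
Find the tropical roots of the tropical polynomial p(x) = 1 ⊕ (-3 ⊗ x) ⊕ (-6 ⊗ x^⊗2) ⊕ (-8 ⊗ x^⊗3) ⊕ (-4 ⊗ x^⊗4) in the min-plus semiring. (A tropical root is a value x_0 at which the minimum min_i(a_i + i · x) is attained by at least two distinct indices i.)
Roots: {-4, 2, 3, 4}

Each tropical root is a break point of the lower envelope of the lines y = a_i + i · x (there are 5 lines, with slopes 0, 1, ..., 4). Only the lines that attain the minimum somewhere contribute to roots; other lines are dominated. Here the surviving (envelope) indices are i = 4, i = 3, i = 2, i = 1, i = 0.
Intersections between consecutive envelope lines give the roots: for adjacent envelope indices i < j the intersection is x = (a_i − a_j) / (j − i). Reading off the sorted break points: {-4, 2, 3, 4}.
Verification: at each break x_0, at least two indices attain the minimum of min_i(a_i + i · x_0).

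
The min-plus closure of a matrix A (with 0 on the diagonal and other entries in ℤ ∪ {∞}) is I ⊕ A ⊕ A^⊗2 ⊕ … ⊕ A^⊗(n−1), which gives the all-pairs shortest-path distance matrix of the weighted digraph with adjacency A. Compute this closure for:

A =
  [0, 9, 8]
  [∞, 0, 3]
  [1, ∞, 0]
Closure =
  [0, 9, 8]
  [4, 0, 3]
  [1, 10, 0]

This is the Floyd-Warshall all-pairs shortest-path computation. For each intermediate vertex k = 0, 1, …, 2, update dist[i][j] ← min(dist[i][j], dist[i][k] + dist[k][j]). The final matrix gives, for each (i, j), the minimum total weight of any directed path from i to j (possibly empty when i = j).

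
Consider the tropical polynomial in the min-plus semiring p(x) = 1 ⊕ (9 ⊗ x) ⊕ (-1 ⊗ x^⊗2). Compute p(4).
p(4) = 1

A tropical monomial a ⊗ x^⊗i evaluates to a + i · x. Evaluating each term at x = 4:
  Term 0 contributes 1 + 0 · 4 = 1
  Term 1 contributes 9 + 1 · 4 = 13
  Term 2 contributes -1 + 2 · 4 = 7
p(4) = ⊕ of these = min[1, 13, 7] = 1.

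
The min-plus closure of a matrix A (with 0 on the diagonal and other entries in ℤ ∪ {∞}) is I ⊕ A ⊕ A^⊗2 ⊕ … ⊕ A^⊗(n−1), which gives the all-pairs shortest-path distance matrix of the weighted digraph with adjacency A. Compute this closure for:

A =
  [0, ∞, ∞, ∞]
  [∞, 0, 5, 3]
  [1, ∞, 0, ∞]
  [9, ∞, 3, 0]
Closure =
  [0, ∞, ∞, ∞]
  [6, 0, 5, 3]
  [1, ∞, 0, ∞]
  [4, ∞, 3, 0]

This is the Floyd-Warshall all-pairs shortest-path computation. For each intermediate vertex k = 0, 1, …, 3, update dist[i][j] ← min(dist[i][j], dist[i][k] + dist[k][j]). The final matrix gives, for each (i, j), the minimum total weight of any directed path from i to j (possibly empty when i = j).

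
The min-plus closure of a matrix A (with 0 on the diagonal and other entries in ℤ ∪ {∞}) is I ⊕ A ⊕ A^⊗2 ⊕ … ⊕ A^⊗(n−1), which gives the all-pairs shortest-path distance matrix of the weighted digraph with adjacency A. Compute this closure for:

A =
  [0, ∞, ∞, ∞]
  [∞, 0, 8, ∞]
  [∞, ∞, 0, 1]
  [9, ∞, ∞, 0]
Closure =
  [0, ∞, ∞, ∞]
  [18, 0, 8, 9]
  [10, ∞, 0, 1]
  [9, ∞, ∞, 0]

This is the Floyd-Warshall all-pairs shortest-path computation. For each intermediate vertex k = 0, 1, …, 3, update dist[i][j] ← min(dist[i][j], dist[i][k] + dist[k][j]). The final matrix gives, for each (i, j), the minimum total weight of any directed path from i to j (possibly empty when i = j).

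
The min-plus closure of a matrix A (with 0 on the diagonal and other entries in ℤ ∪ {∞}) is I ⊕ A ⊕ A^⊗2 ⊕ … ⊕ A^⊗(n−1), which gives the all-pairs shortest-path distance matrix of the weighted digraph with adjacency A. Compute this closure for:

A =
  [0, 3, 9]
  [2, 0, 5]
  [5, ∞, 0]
Closure =
  [0, 3, 8]
  [2, 0, 5]
  [5, 8, 0]

This is the Floyd-Warshall all-pairs shortest-path computation. For each intermediate vertex k = 0, 1, …, 2, update dist[i][j] ← min(dist[i][j], dist[i][k] + dist[k][j]). The final matrix gives, for each (i, j), the minimum total weight of any directed path from i to j (possibly empty when i = j).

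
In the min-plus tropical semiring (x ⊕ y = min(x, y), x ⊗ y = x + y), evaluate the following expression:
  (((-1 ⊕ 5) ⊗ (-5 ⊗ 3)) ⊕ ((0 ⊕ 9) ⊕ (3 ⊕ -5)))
(((-1 ⊕ 5) ⊗ (-5 ⊗ 3)) ⊕ ((0 ⊕ 9) ⊕ (3 ⊕ -5))) = -5

Expand innermost to outermost. Recall ⊕ takes the minimum of its arguments and ⊗ takes their sum. Working out the expression (((-1 ⊕ 5) ⊗ (-5 ⊗ 3)) ⊕ ((0 ⊕ 9) ⊕ (3 ⊕ -5))) gives -5.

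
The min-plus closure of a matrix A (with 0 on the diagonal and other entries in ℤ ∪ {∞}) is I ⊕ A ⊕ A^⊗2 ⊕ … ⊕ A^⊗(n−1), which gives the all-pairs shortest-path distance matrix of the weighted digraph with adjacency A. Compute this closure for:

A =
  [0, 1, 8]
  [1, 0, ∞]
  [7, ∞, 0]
Closure =
  [0, 1, 8]
  [1, 0, 9]
  [7, 8, 0]

This is the Floyd-Warshall all-pairs shortest-path computation. For each intermediate vertex k = 0, 1, …, 2, update dist[i][j] ← min(dist[i][j], dist[i][k] + dist[k][j]). The final matrix gives, for each (i, j), the minimum total weight of any directed path from i to j (possibly empty when i = j).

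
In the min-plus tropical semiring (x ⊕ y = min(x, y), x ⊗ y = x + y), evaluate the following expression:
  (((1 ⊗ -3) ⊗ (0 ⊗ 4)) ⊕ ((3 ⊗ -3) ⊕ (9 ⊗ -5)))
(((1 ⊗ -3) ⊗ (0 ⊗ 4)) ⊕ ((3 ⊗ -3) ⊕ (9 ⊗ -5))) = 0

Expand innermost to outermost. Recall ⊕ takes the minimum of its arguments and ⊗ takes their sum. Working out the expression (((1 ⊗ -3) ⊗ (0 ⊗ 4)) ⊕ ((3 ⊗ -3) ⊕ (9 ⊗ -5))) gives 0.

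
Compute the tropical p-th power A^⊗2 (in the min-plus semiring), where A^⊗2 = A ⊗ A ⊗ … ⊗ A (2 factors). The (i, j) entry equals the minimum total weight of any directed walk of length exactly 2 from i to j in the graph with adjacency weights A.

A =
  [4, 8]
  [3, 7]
A^⊗2 =
  [8, 12]
  [7, 11]

Each entry (A^⊗2)_ij equals the minimum over all length-2 walks i = v_0 → v_1 → … → v_2 = j of Σ_t A[v_t][v_{t+1}]. For example, for (i, j) = (0, 1) we minimise over 2 possible intermediate vertex sequences; the minimum is 12, attained along the walk 0 → 0 → 1.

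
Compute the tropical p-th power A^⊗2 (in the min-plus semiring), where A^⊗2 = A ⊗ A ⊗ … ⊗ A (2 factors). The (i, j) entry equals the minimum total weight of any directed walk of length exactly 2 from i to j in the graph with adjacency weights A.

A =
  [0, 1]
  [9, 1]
A^⊗2 =
  [0, 1]
  [9, 2]

Each entry (A^⊗2)_ij equals the minimum over all length-2 walks i = v_0 → v_1 → … → v_2 = j of Σ_t A[v_t][v_{t+1}]. For example, for (i, j) = (0, 1) we minimise over 2 possible intermediate vertex sequences; the minimum is 1, attained along the walk 0 → 0 → 1.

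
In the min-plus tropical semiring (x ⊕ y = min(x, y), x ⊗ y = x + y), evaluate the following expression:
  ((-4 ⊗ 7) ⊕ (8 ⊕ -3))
((-4 ⊗ 7) ⊕ (8 ⊕ -3)) = -3

Expand innermost to outermost. Recall ⊕ takes the minimum of its arguments and ⊗ takes their sum. Working out the expression ((-4 ⊗ 7) ⊕ (8 ⊕ -3)) gives -3.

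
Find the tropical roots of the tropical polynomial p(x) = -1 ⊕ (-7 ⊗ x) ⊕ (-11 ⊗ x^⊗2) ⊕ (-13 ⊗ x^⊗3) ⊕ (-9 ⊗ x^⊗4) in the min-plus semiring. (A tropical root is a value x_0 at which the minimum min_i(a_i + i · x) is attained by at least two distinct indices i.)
Roots: {-4, 2, 4, 6}

Each tropical root is a break point of the lower envelope of the lines y = a_i + i · x (there are 5 lines, with slopes 0, 1, ..., 4). Only the lines that attain the minimum somewhere contribute to roots; other lines are dominated. Here the surviving (envelope) indices are i = 4, i = 3, i = 2, i = 1, i = 0.
Intersections between consecutive envelope lines give the roots: for adjacent envelope indices i < j the intersection is x = (a_i − a_j) / (j − i). Reading off the sorted break points: {-4, 2, 4, 6}.
Verification: at each break x_0, at least two indices attain the minimum of min_i(a_i + i · x_0).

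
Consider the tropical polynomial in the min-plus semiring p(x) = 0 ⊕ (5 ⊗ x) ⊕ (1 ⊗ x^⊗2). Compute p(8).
p(8) = 0

A tropical monomial a ⊗ x^⊗i evaluates to a + i · x. Evaluating each term at x = 8:
  Term 0 contributes 0 + 0 · 8 = 0
  Term 1 contributes 5 + 1 · 8 = 13
  Term 2 contributes 1 + 2 · 8 = 17
p(8) = ⊕ of these = min[0, 13, 17] = 0.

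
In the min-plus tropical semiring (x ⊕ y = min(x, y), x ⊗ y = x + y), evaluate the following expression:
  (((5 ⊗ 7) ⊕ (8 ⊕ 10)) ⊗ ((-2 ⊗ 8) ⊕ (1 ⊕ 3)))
(((5 ⊗ 7) ⊕ (8 ⊕ 10)) ⊗ ((-2 ⊗ 8) ⊕ (1 ⊕ 3))) = 9

Expand innermost to outermost. Recall ⊕ takes the minimum of its arguments and ⊗ takes their sum. Working out the expression (((5 ⊗ 7) ⊕ (8 ⊕ 10)) ⊗ ((-2 ⊗ 8) ⊕ (1 ⊕ 3))) gives 9.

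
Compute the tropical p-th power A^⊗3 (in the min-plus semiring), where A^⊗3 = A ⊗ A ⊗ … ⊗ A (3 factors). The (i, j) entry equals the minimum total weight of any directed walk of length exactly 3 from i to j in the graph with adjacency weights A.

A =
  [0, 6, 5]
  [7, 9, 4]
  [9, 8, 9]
A^⊗3 =
  [0, 6, 5]
  [7, 13, 12]
  [9, 15, 14]

Each entry (A^⊗3)_ij equals the minimum over all length-3 walks i = v_0 → v_1 → … → v_3 = j of Σ_t A[v_t][v_{t+1}]. For example, for (i, j) = (0, 2) we minimise over 9 possible intermediate vertex sequences; the minimum is 5, attained along the walk 0 → 0 → 0 → 2.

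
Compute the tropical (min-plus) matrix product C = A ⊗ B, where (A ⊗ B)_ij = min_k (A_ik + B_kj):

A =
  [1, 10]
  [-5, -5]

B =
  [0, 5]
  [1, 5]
A ⊗ B =
  [1, 6]
  [-5, 0]

Apply the min-plus product entry-by-entry:
  C[0][0] = min over k of (A[0][0] + B[0][0] = 1 + 0 = 1, A[0][1] + B[1][0] = 10 + 1 = 11) = 1 (attained at k = 0)
  C[0][1] = min over k of (A[0][0] + B[0][1] = 1 + 5 = 6, A[0][1] + B[1][1] = 10 + 5 = 15) = 6 (attained at k = 0)
  C[1][0] = min over k of (A[1][0] + B[0][0] = -5 + 0 = -5, A[1][1] + B[1][0] = -5 + 1 = -4) = -5 (attained at k = 0)
  C[1][1] = min over k of (A[1][0] + B[0][1] = -5 + 5 = 0, A[1][1] + B[1][1] = -5 + 5 = 0) = 0 (attained at k = 0)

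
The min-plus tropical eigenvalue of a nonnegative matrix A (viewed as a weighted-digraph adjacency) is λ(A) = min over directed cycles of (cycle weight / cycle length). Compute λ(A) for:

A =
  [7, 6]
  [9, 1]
λ(A) = 1

Enumerate directed cycles and compute their means (weight / length). Sample:
  cycle 0 → 0: weight = 7, length = 1, mean = 7/1 ≈ 7.000
  cycle 1 → 1: weight = 1, length = 1, mean = 1/1 ≈ 1.000
  cycle 0 → 1 → 0: weight = 15, length = 2, mean = 15/2 ≈ 7.500
  cycle 1 → 0 → 1: weight = 15, length = 2, mean = 15/2 ≈ 7.500
Minimum mean = 1.000, attained e.g. along the cycle 1 → 1 with weight 1 and length 1. So λ(A) = 1/1 = 1.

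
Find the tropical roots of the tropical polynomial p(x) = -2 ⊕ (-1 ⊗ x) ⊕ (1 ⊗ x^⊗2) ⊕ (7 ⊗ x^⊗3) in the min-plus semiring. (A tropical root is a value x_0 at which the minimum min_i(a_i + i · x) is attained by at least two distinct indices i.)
Roots: {-6, -2, -1}

Each tropical root is a break point of the lower envelope of the lines y = a_i + i · x (there are 4 lines, with slopes 0, 1, ..., 3). Only the lines that attain the minimum somewhere contribute to roots; other lines are dominated. Here the surviving (envelope) indices are i = 3, i = 2, i = 1, i = 0.
Intersections between consecutive envelope lines give the roots: for adjacent envelope indices i < j the intersection is x = (a_i − a_j) / (j − i). Reading off the sorted break points: {-6, -2, -1}.
Verification: at each break x_0, at least two indices attain the minimum of min_i(a_i + i · x_0).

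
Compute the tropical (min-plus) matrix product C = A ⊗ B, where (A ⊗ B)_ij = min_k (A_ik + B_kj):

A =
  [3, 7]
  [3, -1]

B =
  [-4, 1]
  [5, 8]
A ⊗ B =
  [-1, 4]
  [-1, 4]

Apply the min-plus product entry-by-entry:
  C[0][0] = min over k of (A[0][0] + B[0][0] = 3 + -4 = -1, A[0][1] + B[1][0] = 7 + 5 = 12) = -1 (attained at k = 0)
  C[0][1] = min over k of (A[0][0] + B[0][1] = 3 + 1 = 4, A[0][1] + B[1][1] = 7 + 8 = 15) = 4 (attained at k = 0)
  C[1][0] = min over k of (A[1][0] + B[0][0] = 3 + -4 = -1, A[1][1] + B[1][0] = -1 + 5 = 4) = -1 (attained at k = 0)
  C[1][1] = min over k of (A[1][0] + B[0][1] = 3 + 1 = 4, A[1][1] + B[1][1] = -1 + 8 = 7) = 4 (attained at k = 0)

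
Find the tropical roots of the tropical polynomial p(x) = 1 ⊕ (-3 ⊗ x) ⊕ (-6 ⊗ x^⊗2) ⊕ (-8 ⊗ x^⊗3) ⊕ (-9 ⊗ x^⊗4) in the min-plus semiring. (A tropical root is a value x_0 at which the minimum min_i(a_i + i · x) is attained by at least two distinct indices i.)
Roots: {1, 2, 3, 4}

Each tropical root is a break point of the lower envelope of the lines y = a_i + i · x (there are 5 lines, with slopes 0, 1, ..., 4). Only the lines that attain the minimum somewhere contribute to roots; other lines are dominated. Here the surviving (envelope) indices are i = 4, i = 3, i = 2, i = 1, i = 0.
Intersections between consecutive envelope lines give the roots: for adjacent envelope indices i < j the intersection is x = (a_i − a_j) / (j − i). Reading off the sorted break points: {1, 2, 3, 4}.
Verification: at each break x_0, at least two indices attain the minimum of min_i(a_i + i · x_0).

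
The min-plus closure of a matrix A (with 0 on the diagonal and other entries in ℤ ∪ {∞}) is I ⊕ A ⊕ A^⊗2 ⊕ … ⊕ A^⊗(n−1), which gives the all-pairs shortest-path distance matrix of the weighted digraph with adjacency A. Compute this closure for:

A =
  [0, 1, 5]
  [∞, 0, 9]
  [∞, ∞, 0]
Closure =
  [0, 1, 5]
  [∞, 0, 9]
  [∞, ∞, 0]

This is the Floyd-Warshall all-pairs shortest-path computation. For each intermediate vertex k = 0, 1, …, 2, update dist[i][j] ← min(dist[i][j], dist[i][k] + dist[k][j]). The final matrix gives, for each (i, j), the minimum total weight of any directed path from i to j (possibly empty when i = j).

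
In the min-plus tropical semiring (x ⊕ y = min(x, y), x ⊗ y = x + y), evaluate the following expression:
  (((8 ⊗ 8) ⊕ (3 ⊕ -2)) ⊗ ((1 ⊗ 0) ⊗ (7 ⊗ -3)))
(((8 ⊗ 8) ⊕ (3 ⊕ -2)) ⊗ ((1 ⊗ 0) ⊗ (7 ⊗ -3))) = 3

Expand innermost to outermost. Recall ⊕ takes the minimum of its arguments and ⊗ takes their sum. Working out the expression (((8 ⊗ 8) ⊕ (3 ⊕ -2)) ⊗ ((1 ⊗ 0) ⊗ (7 ⊗ -3))) gives 3.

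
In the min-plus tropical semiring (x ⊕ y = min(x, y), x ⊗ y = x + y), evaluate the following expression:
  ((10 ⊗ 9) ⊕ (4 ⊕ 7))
((10 ⊗ 9) ⊕ (4 ⊕ 7)) = 4

Expand innermost to outermost. Recall ⊕ takes the minimum of its arguments and ⊗ takes their sum. Working out the expression ((10 ⊗ 9) ⊕ (4 ⊕ 7)) gives 4.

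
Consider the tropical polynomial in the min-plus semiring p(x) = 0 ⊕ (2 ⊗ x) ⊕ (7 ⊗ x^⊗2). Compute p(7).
p(7) = 0

A tropical monomial a ⊗ x^⊗i evaluates to a + i · x. Evaluating each term at x = 7:
  Term 0 contributes 0 + 0 · 7 = 0
  Term 1 contributes 2 + 1 · 7 = 9
  Term 2 contributes 7 + 2 · 7 = 21
p(7) = ⊕ of these = min[0, 9, 21] = 0.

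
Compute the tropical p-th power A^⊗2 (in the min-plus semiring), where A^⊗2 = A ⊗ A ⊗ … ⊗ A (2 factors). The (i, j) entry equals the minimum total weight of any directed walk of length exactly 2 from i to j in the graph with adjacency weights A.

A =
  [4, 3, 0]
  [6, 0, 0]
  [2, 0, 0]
A^⊗2 =
  [2, 0, 0]
  [2, 0, 0]
  [2, 0, 0]

Each entry (A^⊗2)_ij equals the minimum over all length-2 walks i = v_0 → v_1 → … → v_2 = j of Σ_t A[v_t][v_{t+1}]. For example, for (i, j) = (0, 2) we minimise over 3 possible intermediate vertex sequences; the minimum is 0, attained along the walk 0 → 2 → 2.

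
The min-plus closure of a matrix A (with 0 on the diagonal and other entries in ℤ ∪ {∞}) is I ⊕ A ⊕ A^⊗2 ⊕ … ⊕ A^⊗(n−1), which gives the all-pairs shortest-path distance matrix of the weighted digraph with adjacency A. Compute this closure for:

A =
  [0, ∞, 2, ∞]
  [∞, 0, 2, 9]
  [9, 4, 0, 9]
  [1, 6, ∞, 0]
Closure =
  [0, 6, 2, 11]
  [10, 0, 2, 9]
  [9, 4, 0, 9]
  [1, 6, 3, 0]

This is the Floyd-Warshall all-pairs shortest-path computation. For each intermediate vertex k = 0, 1, …, 3, update dist[i][j] ← min(dist[i][j], dist[i][k] + dist[k][j]). The final matrix gives, for each (i, j), the minimum total weight of any directed path from i to j (possibly empty when i = j).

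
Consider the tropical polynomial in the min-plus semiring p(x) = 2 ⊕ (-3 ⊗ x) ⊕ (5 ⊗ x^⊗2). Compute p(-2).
p(-2) = -5

A tropical monomial a ⊗ x^⊗i evaluates to a + i · x. Evaluating each term at x = -2:
  Term 0 contributes 2 + 0 · -2 = 2
  Term 1 contributes -3 + 1 · -2 = -5
  Term 2 contributes 5 + 2 · -2 = 1
p(-2) = ⊕ of these = min[2, -5, 1] = -5.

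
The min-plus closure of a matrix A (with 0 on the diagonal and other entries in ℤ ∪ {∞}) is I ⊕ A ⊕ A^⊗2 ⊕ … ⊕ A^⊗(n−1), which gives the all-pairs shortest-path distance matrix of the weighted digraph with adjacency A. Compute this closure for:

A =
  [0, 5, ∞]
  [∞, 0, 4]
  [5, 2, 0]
Closure =
  [0, 5, 9]
  [9, 0, 4]
  [5, 2, 0]

This is the Floyd-Warshall all-pairs shortest-path computation. For each intermediate vertex k = 0, 1, …, 2, update dist[i][j] ← min(dist[i][j], dist[i][k] + dist[k][j]). The final matrix gives, for each (i, j), the minimum total weight of any directed path from i to j (possibly empty when i = j).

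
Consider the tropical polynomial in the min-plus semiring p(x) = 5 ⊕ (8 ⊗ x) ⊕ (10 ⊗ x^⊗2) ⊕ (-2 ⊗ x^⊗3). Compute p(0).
p(0) = -2

A tropical monomial a ⊗ x^⊗i evaluates to a + i · x. Evaluating each term at x = 0:
  Term 0 contributes 5 + 0 · 0 = 5
  Term 1 contributes 8 + 1 · 0 = 8
  Term 2 contributes 10 + 2 · 0 = 10
  Term 3 contributes -2 + 3 · 0 = -2
p(0) = ⊕ of these = min[5, 8, 10, -2] = -2.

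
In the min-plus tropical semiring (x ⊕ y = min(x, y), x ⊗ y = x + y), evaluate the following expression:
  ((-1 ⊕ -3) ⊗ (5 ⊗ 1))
((-1 ⊕ -3) ⊗ (5 ⊗ 1)) = 3

Expand innermost to outermost. Recall ⊕ takes the minimum of its arguments and ⊗ takes their sum. Working out the expression ((-1 ⊕ -3) ⊗ (5 ⊗ 1)) gives 3.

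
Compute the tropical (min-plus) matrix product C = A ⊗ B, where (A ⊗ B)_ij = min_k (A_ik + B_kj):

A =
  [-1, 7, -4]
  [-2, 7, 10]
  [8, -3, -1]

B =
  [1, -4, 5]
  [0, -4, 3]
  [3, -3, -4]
A ⊗ B =
  [-1, -7, -8]
  [-1, -6, 3]
  [-3, -7, -5]

Apply the min-plus product entry-by-entry:
  C[0][0] = min over k of (A[0][0] + B[0][0] = -1 + 1 = 0, A[0][1] + B[1][0] = 7 + 0 = 7, A[0][2] + B[2][0] = -4 + 3 = -1) = -1 (attained at k = 2)
  C[0][1] = min over k of (A[0][0] + B[0][1] = -1 + -4 = -5, A[0][1] + B[1][1] = 7 + -4 = 3, A[0][2] + B[2][1] = -4 + -3 = -7) = -7 (attained at k = 2)
  C[0][2] = min over k of (A[0][0] + B[0][2] = -1 + 5 = 4, A[0][1] + B[1][2] = 7 + 3 = 10, A[0][2] + B[2][2] = -4 + -4 = -8) = -8 (attained at k = 2)
  C[1][0] = min over k of (A[1][0] + B[0][0] = -2 + 1 = -1, A[1][1] + B[1][0] = 7 + 0 = 7, A[1][2] + B[2][0] = 10 + 3 = 13) = -1 (attained at k = 0)
  C[1][1] = min over k of (A[1][0] + B[0][1] = -2 + -4 = -6, A[1][1] + B[1][1] = 7 + -4 = 3, A[1][2] + B[2][1] = 10 + -3 = 7) = -6 (attained at k = 0)
  C[1][2] = min over k of (A[1][0] + B[0][2] = -2 + 5 = 3, A[1][1] + B[1][2] = 7 + 3 = 10, A[1][2] + B[2][2] = 10 + -4 = 6) = 3 (attained at k = 0)
  C[2][0] = min over k of (A[2][0] + B[0][0] = 8 + 1 = 9, A[2][1] + B[1][0] = -3 + 0 = -3, A[2][2] + B[2][0] = -1 + 3 = 2) = -3 (attained at k = 1)
  C[2][1] = min over k of (A[2][0] + B[0][1] = 8 + -4 = 4, A[2][1] + B[1][1] = -3 + -4 = -7, A[2][2] + B[2][1] = -1 + -3 = -4) = -7 (attained at k = 1)
  C[2][2] = min over k of (A[2][0] + B[0][2] = 8 + 5 = 13, A[2][1] + B[1][2] = -3 + 3 = 0, A[2][2] + B[2][2] = -1 + -4 = -5) = -5 (attained at k = 2)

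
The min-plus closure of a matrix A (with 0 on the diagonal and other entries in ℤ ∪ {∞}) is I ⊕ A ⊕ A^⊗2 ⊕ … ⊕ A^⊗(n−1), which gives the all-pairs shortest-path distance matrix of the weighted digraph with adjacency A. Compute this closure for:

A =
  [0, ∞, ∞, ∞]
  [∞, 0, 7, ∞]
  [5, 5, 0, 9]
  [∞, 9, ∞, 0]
Closure =
  [0, ∞, ∞, ∞]
  [12, 0, 7, 16]
  [5, 5, 0, 9]
  [21, 9, 16, 0]

This is the Floyd-Warshall all-pairs shortest-path computation. For each intermediate vertex k = 0, 1, …, 3, update dist[i][j] ← min(dist[i][j], dist[i][k] + dist[k][j]). The final matrix gives, for each (i, j), the minimum total weight of any directed path from i to j (possibly empty when i = j).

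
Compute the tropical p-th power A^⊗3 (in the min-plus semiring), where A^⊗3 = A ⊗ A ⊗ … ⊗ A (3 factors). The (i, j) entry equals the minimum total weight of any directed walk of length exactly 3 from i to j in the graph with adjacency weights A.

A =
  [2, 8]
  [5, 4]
A^⊗3 =
  [6, 12]
  [9, 12]

Each entry (A^⊗3)_ij equals the minimum over all length-3 walks i = v_0 → v_1 → … → v_3 = j of Σ_t A[v_t][v_{t+1}]. For example, for (i, j) = (0, 1) we minimise over 4 possible intermediate vertex sequences; the minimum is 12, attained along the walk 0 → 0 → 0 → 1.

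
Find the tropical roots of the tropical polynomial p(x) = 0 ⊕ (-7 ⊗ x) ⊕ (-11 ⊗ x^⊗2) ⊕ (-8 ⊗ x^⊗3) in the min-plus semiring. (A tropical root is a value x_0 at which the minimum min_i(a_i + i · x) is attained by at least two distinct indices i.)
Roots: {-3, 4, 7}

Each tropical root is a break point of the lower envelope of the lines y = a_i + i · x (there are 4 lines, with slopes 0, 1, ..., 3). Only the lines that attain the minimum somewhere contribute to roots; other lines are dominated. Here the surviving (envelope) indices are i = 3, i = 2, i = 1, i = 0.
Intersections between consecutive envelope lines give the roots: for adjacent envelope indices i < j the intersection is x = (a_i − a_j) / (j − i). Reading off the sorted break points: {-3, 4, 7}.
Verification: at each break x_0, at least two indices attain the minimum of min_i(a_i + i · x_0).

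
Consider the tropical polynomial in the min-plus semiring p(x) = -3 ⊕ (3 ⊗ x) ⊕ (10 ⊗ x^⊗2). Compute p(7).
p(7) = -3

A tropical monomial a ⊗ x^⊗i evaluates to a + i · x. Evaluating each term at x = 7:
  Term 0 contributes -3 + 0 · 7 = -3
  Term 1 contributes 3 + 1 · 7 = 10
  Term 2 contributes 10 + 2 · 7 = 24
p(7) = ⊕ of these = min[-3, 10, 24] = -3.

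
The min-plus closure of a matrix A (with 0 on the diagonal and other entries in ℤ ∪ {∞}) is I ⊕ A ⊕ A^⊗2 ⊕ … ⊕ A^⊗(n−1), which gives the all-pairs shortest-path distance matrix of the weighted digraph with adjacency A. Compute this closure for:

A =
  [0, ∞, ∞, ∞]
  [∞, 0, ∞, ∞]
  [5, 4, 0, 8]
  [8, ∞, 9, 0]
Closure =
  [0, ∞, ∞, ∞]
  [∞, 0, ∞, ∞]
  [5, 4, 0, 8]
  [8, 13, 9, 0]

This is the Floyd-Warshall all-pairs shortest-path computation. For each intermediate vertex k = 0, 1, …, 3, update dist[i][j] ← min(dist[i][j], dist[i][k] + dist[k][j]). The final matrix gives, for each (i, j), the minimum total weight of any directed path from i to j (possibly empty when i = j).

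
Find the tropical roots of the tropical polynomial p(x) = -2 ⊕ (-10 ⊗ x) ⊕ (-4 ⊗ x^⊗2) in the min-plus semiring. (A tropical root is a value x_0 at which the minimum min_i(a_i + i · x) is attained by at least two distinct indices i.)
Roots: {-6, 8}

Each tropical root is a break point of the lower envelope of the lines y = a_i + i · x (there are 3 lines, with slopes 0, 1, ..., 2). Only the lines that attain the minimum somewhere contribute to roots; other lines are dominated. Here the surviving (envelope) indices are i = 2, i = 1, i = 0.
Intersections between consecutive envelope lines give the roots: for adjacent envelope indices i < j the intersection is x = (a_i − a_j) / (j − i). Reading off the sorted break points: {-6, 8}.
Verification: at each break x_0, at least two indices attain the minimum of min_i(a_i + i · x_0).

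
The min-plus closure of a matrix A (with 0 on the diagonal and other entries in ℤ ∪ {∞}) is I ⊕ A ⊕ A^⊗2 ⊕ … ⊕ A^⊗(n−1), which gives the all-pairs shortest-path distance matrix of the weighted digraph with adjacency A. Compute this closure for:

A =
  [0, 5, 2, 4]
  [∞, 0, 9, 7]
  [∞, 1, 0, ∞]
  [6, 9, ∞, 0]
Closure =
  [0, 3, 2, 4]
  [13, 0, 9, 7]
  [14, 1, 0, 8]
  [6, 9, 8, 0]

This is the Floyd-Warshall all-pairs shortest-path computation. For each intermediate vertex k = 0, 1, …, 3, update dist[i][j] ← min(dist[i][j], dist[i][k] + dist[k][j]). The final matrix gives, for each (i, j), the minimum total weight of any directed path from i to j (possibly empty when i = j).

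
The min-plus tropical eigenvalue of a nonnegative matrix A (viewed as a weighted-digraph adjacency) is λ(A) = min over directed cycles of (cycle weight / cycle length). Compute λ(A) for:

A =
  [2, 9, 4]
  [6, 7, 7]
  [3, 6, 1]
λ(A) = 1

Enumerate directed cycles and compute their means (weight / length). Sample:
  cycle 0 → 0: weight = 2, length = 1, mean = 2/1 ≈ 2.000
  cycle 1 → 1: weight = 7, length = 1, mean = 7/1 ≈ 7.000
  cycle 2 → 2: weight = 1, length = 1, mean = 1/1 ≈ 1.000
  cycle 0 → 1 → 0: weight = 15, length = 2, mean = 15/2 ≈ 7.500
  cycle 0 → 2 → 0: weight = 7, length = 2, mean = 7/2 ≈ 3.500
  cycle 1 → 0 → 1: weight = 15, length = 2, mean = 15/2 ≈ 7.500
Minimum mean = 1.000, attained e.g. along the cycle 2 → 2 with weight 1 and length 1. So λ(A) = 1/1 = 1.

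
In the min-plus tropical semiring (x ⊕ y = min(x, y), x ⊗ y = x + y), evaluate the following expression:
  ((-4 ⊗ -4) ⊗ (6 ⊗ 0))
((-4 ⊗ -4) ⊗ (6 ⊗ 0)) = -2

Expand innermost to outermost. Recall ⊕ takes the minimum of its arguments and ⊗ takes their sum. Working out the expression ((-4 ⊗ -4) ⊗ (6 ⊗ 0)) gives -2.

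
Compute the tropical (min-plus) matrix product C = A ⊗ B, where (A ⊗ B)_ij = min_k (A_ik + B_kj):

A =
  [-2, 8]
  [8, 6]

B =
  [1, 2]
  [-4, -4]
A ⊗ B =
  [-1, 0]
  [2, 2]

Apply the min-plus product entry-by-entry:
  C[0][0] = min over k of (A[0][0] + B[0][0] = -2 + 1 = -1, A[0][1] + B[1][0] = 8 + -4 = 4) = -1 (attained at k = 0)
  C[0][1] = min over k of (A[0][0] + B[0][1] = -2 + 2 = 0, A[0][1] + B[1][1] = 8 + -4 = 4) = 0 (attained at k = 0)
  C[1][0] = min over k of (A[1][0] + B[0][0] = 8 + 1 = 9, A[1][1] + B[1][0] = 6 + -4 = 2) = 2 (attained at k = 1)
  C[1][1] = min over k of (A[1][0] + B[0][1] = 8 + 2 = 10, A[1][1] + B[1][1] = 6 + -4 = 2) = 2 (attained at k = 1)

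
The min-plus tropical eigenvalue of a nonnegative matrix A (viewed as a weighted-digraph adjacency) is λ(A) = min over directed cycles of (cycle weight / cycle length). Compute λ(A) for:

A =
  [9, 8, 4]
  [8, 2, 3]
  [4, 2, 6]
λ(A) = 2

Enumerate directed cycles and compute their means (weight / length). Sample:
  cycle 0 → 0: weight = 9, length = 1, mean = 9/1 ≈ 9.000
  cycle 1 → 1: weight = 2, length = 1, mean = 2/1 ≈ 2.000
  cycle 2 → 2: weight = 6, length = 1, mean = 6/1 ≈ 6.000
  cycle 0 → 1 → 0: weight = 16, length = 2, mean = 16/2 ≈ 8.000
  cycle 0 → 2 → 0: weight = 8, length = 2, mean = 8/2 ≈ 4.000
  cycle 1 → 0 → 1: weight = 16, length = 2, mean = 16/2 ≈ 8.000
Minimum mean = 2.000, attained e.g. along the cycle 1 → 1 with weight 2 and length 1. So λ(A) = 2/1 = 2.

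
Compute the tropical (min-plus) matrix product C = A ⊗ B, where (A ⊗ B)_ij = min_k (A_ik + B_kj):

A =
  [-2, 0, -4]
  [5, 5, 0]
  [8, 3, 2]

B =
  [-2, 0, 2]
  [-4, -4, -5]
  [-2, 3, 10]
A ⊗ B =
  [-6, -4, -5]
  [-2, 1, 0]
  [-1, -1, -2]

Apply the min-plus product entry-by-entry:
  C[0][0] = min over k of (A[0][0] + B[0][0] = -2 + -2 = -4, A[0][1] + B[1][0] = 0 + -4 = -4, A[0][2] + B[2][0] = -4 + -2 = -6) = -6 (attained at k = 2)
  C[0][1] = min over k of (A[0][0] + B[0][1] = -2 + 0 = -2, A[0][1] + B[1][1] = 0 + -4 = -4, A[0][2] + B[2][1] = -4 + 3 = -1) = -4 (attained at k = 1)
  C[0][2] = min over k of (A[0][0] + B[0][2] = -2 + 2 = 0, A[0][1] + B[1][2] = 0 + -5 = -5, A[0][2] + B[2][2] = -4 + 10 = 6) = -5 (attained at k = 1)
  C[1][0] = min over k of (A[1][0] + B[0][0] = 5 + -2 = 3, A[1][1] + B[1][0] = 5 + -4 = 1, A[1][2] + B[2][0] = 0 + -2 = -2) = -2 (attained at k = 2)
  C[1][1] = min over k of (A[1][0] + B[0][1] = 5 + 0 = 5, A[1][1] + B[1][1] = 5 + -4 = 1, A[1][2] + B[2][1] = 0 + 3 = 3) = 1 (attained at k = 1)
  C[1][2] = min over k of (A[1][0] + B[0][2] = 5 + 2 = 7, A[1][1] + B[1][2] = 5 + -5 = 0, A[1][2] + B[2][2] = 0 + 10 = 10) = 0 (attained at k = 1)
  C[2][0] = min over k of (A[2][0] + B[0][0] = 8 + -2 = 6, A[2][1] + B[1][0] = 3 + -4 = -1, A[2][2] + B[2][0] = 2 + -2 = 0) = -1 (attained at k = 1)
  C[2][1] = min over k of (A[2][0] + B[0][1] = 8 + 0 = 8, A[2][1] + B[1][1] = 3 + -4 = -1, A[2][2] + B[2][1] = 2 + 3 = 5) = -1 (attained at k = 1)
  C[2][2] = min over k of (A[2][0] + B[0][2] = 8 + 2 = 10, A[2][1] + B[1][2] = 3 + -5 = -2, A[2][2] + B[2][2] = 2 + 10 = 12) = -2 (attained at k = 1)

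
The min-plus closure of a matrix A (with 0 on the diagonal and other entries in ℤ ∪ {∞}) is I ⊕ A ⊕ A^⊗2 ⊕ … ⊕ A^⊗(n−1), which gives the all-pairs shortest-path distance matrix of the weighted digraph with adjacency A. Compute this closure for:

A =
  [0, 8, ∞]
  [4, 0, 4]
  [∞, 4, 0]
Closure =
  [0, 8, 12]
  [4, 0, 4]
  [8, 4, 0]

This is the Floyd-Warshall all-pairs shortest-path computation. For each intermediate vertex k = 0, 1, …, 2, update dist[i][j] ← min(dist[i][j], dist[i][k] + dist[k][j]). The final matrix gives, for each (i, j), the minimum total weight of any directed path from i to j (possibly empty when i = j).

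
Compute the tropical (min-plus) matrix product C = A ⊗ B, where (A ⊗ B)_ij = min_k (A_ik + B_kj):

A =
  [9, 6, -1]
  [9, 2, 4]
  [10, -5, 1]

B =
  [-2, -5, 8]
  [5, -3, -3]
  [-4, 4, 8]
A ⊗ B =
  [-5, 3, 3]
  [0, -1, -1]
  [-3, -8, -8]

Apply the min-plus product entry-by-entry:
  C[0][0] = min over k of (A[0][0] + B[0][0] = 9 + -2 = 7, A[0][1] + B[1][0] = 6 + 5 = 11, A[0][2] + B[2][0] = -1 + -4 = -5) = -5 (attained at k = 2)
  C[0][1] = min over k of (A[0][0] + B[0][1] = 9 + -5 = 4, A[0][1] + B[1][1] = 6 + -3 = 3, A[0][2] + B[2][1] = -1 + 4 = 3) = 3 (attained at k = 1)
  C[0][2] = min over k of (A[0][0] + B[0][2] = 9 + 8 = 17, A[0][1] + B[1][2] = 6 + -3 = 3, A[0][2] + B[2][2] = -1 + 8 = 7) = 3 (attained at k = 1)
  C[1][0] = min over k of (A[1][0] + B[0][0] = 9 + -2 = 7, A[1][1] + B[1][0] = 2 + 5 = 7, A[1][2] + B[2][0] = 4 + -4 = 0) = 0 (attained at k = 2)
  C[1][1] = min over k of (A[1][0] + B[0][1] = 9 + -5 = 4, A[1][1] + B[1][1] = 2 + -3 = -1, A[1][2] + B[2][1] = 4 + 4 = 8) = -1 (attained at k = 1)
  C[1][2] = min over k of (A[1][0] + B[0][2] = 9 + 8 = 17, A[1][1] + B[1][2] = 2 + -3 = -1, A[1][2] + B[2][2] = 4 + 8 = 12) = -1 (attained at k = 1)
  C[2][0] = min over k of (A[2][0] + B[0][0] = 10 + -2 = 8, A[2][1] + B[1][0] = -5 + 5 = 0, A[2][2] + B[2][0] = 1 + -4 = -3) = -3 (attained at k = 2)
  C[2][1] = min over k of (A[2][0] + B[0][1] = 10 + -5 = 5, A[2][1] + B[1][1] = -5 + -3 = -8, A[2][2] + B[2][1] = 1 + 4 = 5) = -8 (attained at k = 1)
  C[2][2] = min over k of (A[2][0] + B[0][2] = 10 + 8 = 18, A[2][1] + B[1][2] = -5 + -3 = -8, A[2][2] + B[2][2] = 1 + 8 = 9) = -8 (attained at k = 1)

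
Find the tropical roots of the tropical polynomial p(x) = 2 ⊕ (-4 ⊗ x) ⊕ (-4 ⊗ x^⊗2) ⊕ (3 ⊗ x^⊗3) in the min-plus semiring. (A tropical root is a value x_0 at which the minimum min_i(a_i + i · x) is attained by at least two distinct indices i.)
Roots: {-7, 0, 6}

Each tropical root is a break point of the lower envelope of the lines y = a_i + i · x (there are 4 lines, with slopes 0, 1, ..., 3). Only the lines that attain the minimum somewhere contribute to roots; other lines are dominated. Here the surviving (envelope) indices are i = 3, i = 2, i = 1, i = 0.
Intersections between consecutive envelope lines give the roots: for adjacent envelope indices i < j the intersection is x = (a_i − a_j) / (j − i). Reading off the sorted break points: {-7, 0, 6}.
Verification: at each break x_0, at least two indices attain the minimum of min_i(a_i + i · x_0).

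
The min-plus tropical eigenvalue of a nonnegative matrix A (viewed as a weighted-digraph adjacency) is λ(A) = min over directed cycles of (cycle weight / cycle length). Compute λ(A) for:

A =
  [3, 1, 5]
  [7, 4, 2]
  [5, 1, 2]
λ(A) = 3/2

Enumerate directed cycles and compute their means (weight / length). Sample:
  cycle 0 → 0: weight = 3, length = 1, mean = 3/1 ≈ 3.000
  cycle 1 → 1: weight = 4, length = 1, mean = 4/1 ≈ 4.000
  cycle 2 → 2: weight = 2, length = 1, mean = 2/1 ≈ 2.000
  cycle 0 → 1 → 0: weight = 8, length = 2, mean = 8/2 ≈ 4.000
  cycle 0 → 2 → 0: weight = 10, length = 2, mean = 10/2 ≈ 5.000
  cycle 1 → 0 → 1: weight = 8, length = 2, mean = 8/2 ≈ 4.000
Minimum mean = 1.500, attained e.g. along the cycle 1 → 2 → 1 with weight 3 and length 2. So λ(A) = 3/2 = 3/2.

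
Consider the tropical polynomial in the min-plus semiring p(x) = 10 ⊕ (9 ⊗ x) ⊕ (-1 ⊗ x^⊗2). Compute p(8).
p(8) = 10

A tropical monomial a ⊗ x^⊗i evaluates to a + i · x. Evaluating each term at x = 8:
  Term 0 contributes 10 + 0 · 8 = 10
  Term 1 contributes 9 + 1 · 8 = 17
  Term 2 contributes -1 + 2 · 8 = 15
p(8) = ⊕ of these = min[10, 17, 15] = 10.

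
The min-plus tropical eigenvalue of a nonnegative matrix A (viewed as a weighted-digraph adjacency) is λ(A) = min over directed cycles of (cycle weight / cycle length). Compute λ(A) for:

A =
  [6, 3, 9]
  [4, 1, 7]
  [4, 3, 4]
λ(A) = 1

Enumerate directed cycles and compute their means (weight / length). Sample:
  cycle 0 → 0: weight = 6, length = 1, mean = 6/1 ≈ 6.000
  cycle 1 → 1: weight = 1, length = 1, mean = 1/1 ≈ 1.000
  cycle 2 → 2: weight = 4, length = 1, mean = 4/1 ≈ 4.000
  cycle 0 → 1 → 0: weight = 7, length = 2, mean = 7/2 ≈ 3.500
  cycle 0 → 2 → 0: weight = 13, length = 2, mean = 13/2 ≈ 6.500
  cycle 1 → 0 → 1: weight = 7, length = 2, mean = 7/2 ≈ 3.500
Minimum mean = 1.000, attained e.g. along the cycle 1 → 1 with weight 1 and length 1. So λ(A) = 1/1 = 1.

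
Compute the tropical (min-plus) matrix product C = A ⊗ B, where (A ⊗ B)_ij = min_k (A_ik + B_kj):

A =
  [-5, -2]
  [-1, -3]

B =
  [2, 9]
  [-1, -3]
A ⊗ B =
  [-3, -5]
  [-4, -6]

Apply the min-plus product entry-by-entry:
  C[0][0] = min over k of (A[0][0] + B[0][0] = -5 + 2 = -3, A[0][1] + B[1][0] = -2 + -1 = -3) = -3 (attained at k = 0)
  C[0][1] = min over k of (A[0][0] + B[0][1] = -5 + 9 = 4, A[0][1] + B[1][1] = -2 + -3 = -5) = -5 (attained at k = 1)
  C[1][0] = min over k of (A[1][0] + B[0][0] = -1 + 2 = 1, A[1][1] + B[1][0] = -3 + -1 = -4) = -4 (attained at k = 1)
  C[1][1] = min over k of (A[1][0] + B[0][1] = -1 + 9 = 8, A[1][1] + B[1][1] = -3 + -3 = -6) = -6 (attained at k = 1)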